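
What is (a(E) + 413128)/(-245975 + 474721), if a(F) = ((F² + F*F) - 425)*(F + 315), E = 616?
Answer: 706564525/228746 ≈ 3088.9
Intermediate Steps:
a(F) = (-425 + 2*F²)*(315 + F) (a(F) = ((F² + F²) - 425)*(315 + F) = (2*F² - 425)*(315 + F) = (-425 + 2*F²)*(315 + F))
(a(E) + 413128)/(-245975 + 474721) = ((-133875 - 425*616 + 2*616³ + 630*616²) + 413128)/(-245975 + 474721) = ((-133875 - 261800 + 2*233744896 + 630*379456) + 413128)/228746 = ((-133875 - 261800 + 467489792 + 239057280) + 413128)*(1/228746) = (706151397 + 413128)*(1/228746) = 706564525*(1/228746) = 706564525/228746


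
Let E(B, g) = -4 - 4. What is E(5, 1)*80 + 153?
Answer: -487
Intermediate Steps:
E(B, g) = -8
E(5, 1)*80 + 153 = -8*80 + 153 = -640 + 153 = -487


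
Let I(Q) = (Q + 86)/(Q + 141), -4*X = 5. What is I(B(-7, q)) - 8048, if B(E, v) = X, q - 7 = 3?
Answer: -4498493/559 ≈ -8047.4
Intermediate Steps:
q = 10 (q = 7 + 3 = 10)
X = -5/4 (X = -¼*5 = -5/4 ≈ -1.2500)
B(E, v) = -5/4
I(Q) = (86 + Q)/(141 + Q)
I(B(-7, q)) - 8048 = (86 - 5/4)/(141 - 5/4) - 8048 = (339/4)/(559/4) - 8048 = (4/559)*(339/4) - 8048 = 339/559 - 8048 = -4498493/559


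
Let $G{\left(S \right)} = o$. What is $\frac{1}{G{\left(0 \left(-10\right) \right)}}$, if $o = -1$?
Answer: $-1$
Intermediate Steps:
$G{\left(S \right)} = -1$
$\frac{1}{G{\left(0 \left(-10\right) \right)}} = \frac{1}{-1} = -1$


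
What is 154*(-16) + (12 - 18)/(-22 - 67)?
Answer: -219290/89 ≈ -2463.9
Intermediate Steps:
154*(-16) + (12 - 18)/(-22 - 67) = -2464 - 6/(-89) = -2464 - 6*(-1/89) = -2464 + 6/89 = -219290/89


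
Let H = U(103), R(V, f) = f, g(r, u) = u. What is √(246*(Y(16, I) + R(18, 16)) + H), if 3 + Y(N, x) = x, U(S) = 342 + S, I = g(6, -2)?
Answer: √3151 ≈ 56.134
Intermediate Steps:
I = -2
Y(N, x) = -3 + x
H = 445 (H = 342 + 103 = 445)
√(246*(Y(16, I) + R(18, 16)) + H) = √(246*((-3 - 2) + 16) + 445) = √(246*(-5 + 16) + 445) = √(246*11 + 445) = √(2706 + 445) = √3151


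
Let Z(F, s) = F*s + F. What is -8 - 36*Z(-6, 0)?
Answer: 208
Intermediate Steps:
Z(F, s) = F + F*s
-8 - 36*Z(-6, 0) = -8 - (-216)*(1 + 0) = -8 - (-216) = -8 - 36*(-6) = -8 + 216 = 208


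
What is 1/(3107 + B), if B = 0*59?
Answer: 1/3107 ≈ 0.00032185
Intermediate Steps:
B = 0
1/(3107 + B) = 1/(3107 + 0) = 1/3107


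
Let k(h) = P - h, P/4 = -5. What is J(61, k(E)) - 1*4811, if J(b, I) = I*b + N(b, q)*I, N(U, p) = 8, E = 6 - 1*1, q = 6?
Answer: -6536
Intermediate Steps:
P = -20 (P = 4*(-5) = -20)
E = 5 (E = 6 - 1 = 5)
k(h) = -20 - h
J(b, I) = 8*I + I*b (J(b, I) = I*b + 8*I = 8*I + I*b)
J(61, k(E)) - 1*4811 = (-20 - 1*5)*(8 + 61) - 1*4811 = (-20 - 5)*69 - 4811 = -25*69 - 4811 = -1725 - 4811 = -6536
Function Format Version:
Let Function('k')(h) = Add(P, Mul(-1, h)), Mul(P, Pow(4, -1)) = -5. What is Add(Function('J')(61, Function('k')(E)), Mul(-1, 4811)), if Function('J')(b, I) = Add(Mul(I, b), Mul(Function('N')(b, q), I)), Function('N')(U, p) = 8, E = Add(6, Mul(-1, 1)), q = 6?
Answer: -6536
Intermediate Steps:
P = -20 (P = Mul(4, -5) = -20)
E = 5 (E = Add(6, -1) = 5)
Function('k')(h) = Add(-20, Mul(-1, h))
Function('J')(b, I) = Add(Mul(8, I), Mul(I, b)) (Function('J')(b, I) = Add(Mul(I, b), Mul(8, I)) = Add(Mul(8, I), Mul(I, b)))
Add(Function('J')(61, Function('k')(E)), Mul(-1, 4811)) = Add(Mul(Add(-20, Mul(-1, 5)), Add(8, 61)), Mul(-1, 4811)) = Add(Mul(Add(-20, -5), 69), -4811) = Add(Mul(-25, 69), -4811) = Add(-1725, -4811) = -6536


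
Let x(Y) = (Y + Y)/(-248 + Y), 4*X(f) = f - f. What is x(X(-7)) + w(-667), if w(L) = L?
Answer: -667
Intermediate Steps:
X(f) = 0 (X(f) = (f - f)/4 = (¼)*0 = 0)
x(Y) = 2*Y/(-248 + Y) (x(Y) = (2*Y)/(-248 + Y) = 2*Y/(-248 + Y))
x(X(-7)) + w(-667) = 2*0/(-248 + 0) - 667 = 2*0/(-248) - 667 = 2*0*(-1/248) - 667 = 0 - 667 = -667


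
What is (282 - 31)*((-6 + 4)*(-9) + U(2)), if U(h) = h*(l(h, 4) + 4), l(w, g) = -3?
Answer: 5020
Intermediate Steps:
U(h) = h (U(h) = h*(-3 + 4) = h*1 = h)
(282 - 31)*((-6 + 4)*(-9) + U(2)) = (282 - 31)*((-6 + 4)*(-9) + 2) = 251*(-2*(-9) + 2) = 251*(18 + 2) = 251*20 = 5020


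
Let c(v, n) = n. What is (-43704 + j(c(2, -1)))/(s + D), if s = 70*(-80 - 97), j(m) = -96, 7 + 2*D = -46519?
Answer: 43800/35653 ≈ 1.2285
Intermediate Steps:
D = -23263 (D = -7/2 + (1/2)*(-46519) = -7/2 - 46519/2 = -23263)
s = -12390 (s = 70*(-177) = -12390)
(-43704 + j(c(2, -1)))/(s + D) = (-43704 - 96)/(-12390 - 23263) = -43800/(-35653) = -43800*(-1/35653) = 43800/35653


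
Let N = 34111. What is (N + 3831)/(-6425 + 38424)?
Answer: 37942/31999 ≈ 1.1857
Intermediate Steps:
(N + 3831)/(-6425 + 38424) = (34111 + 3831)/(-6425 + 38424) = 37942/31999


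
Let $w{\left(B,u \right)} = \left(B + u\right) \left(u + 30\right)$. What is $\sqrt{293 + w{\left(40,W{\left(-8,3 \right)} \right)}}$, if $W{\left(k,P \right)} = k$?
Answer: $\sqrt{997} \approx 31.575$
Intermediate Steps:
$w{\left(B,u \right)} = \left(30 + u\right) \left(B + u\right)$ ($w{\left(B,u \right)} = \left(B + u\right) \left(30 + u\right) = \left(30 + u\right) \left(B + u\right)$)
$\sqrt{293 + w{\left(40,W{\left(-8,3 \right)} \right)}} = \sqrt{293 + \left(\left(-8\right)^{2} + 30 \cdot 40 + 30 \left(-8\right) + 40 \left(-8\right)\right)} = \sqrt{293 + \left(64 + 1200 - 240 - 320\right)} = \sqrt{293 + 704} = \sqrt{997}$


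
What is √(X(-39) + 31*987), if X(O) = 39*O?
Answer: 2*√7269 ≈ 170.52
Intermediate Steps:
√(X(-39) + 31*987) = √(39*(-39) + 31*987) = √(-1521 + 30597) = √29076 = 2*√7269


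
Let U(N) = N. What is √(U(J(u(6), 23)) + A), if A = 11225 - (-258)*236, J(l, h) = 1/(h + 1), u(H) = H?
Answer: √10384278/12 ≈ 268.54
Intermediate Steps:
J(l, h) = 1/(1 + h)
A = 72113 (A = 11225 - 1*(-60888) = 11225 + 60888 = 72113)
√(U(J(u(6), 23)) + A) = √(1/(1 + 23) + 72113) = √(1/24 + 72113) = √(1730713/24) = √10384278/12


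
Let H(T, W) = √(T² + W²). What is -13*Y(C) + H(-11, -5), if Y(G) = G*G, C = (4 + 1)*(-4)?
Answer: -5200 + √146 ≈ -5187.9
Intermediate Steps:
C = -20 (C = 5*(-4) = -20)
Y(G) = G²
-13*Y(C) + H(-11, -5) = -13*(-20)² + √((-11)² + (-5)²) = -13*400 + √(121 + 25) = -5200 + √146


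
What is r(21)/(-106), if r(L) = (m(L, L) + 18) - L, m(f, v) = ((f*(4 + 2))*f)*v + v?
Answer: -27792/53 ≈ -524.38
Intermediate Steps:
m(f, v) = v + 6*v*f² (m(f, v) = ((f*6)*f)*v + v = ((6*f)*f)*v + v = (6*f²)*v + v = 6*v*f² + v = v + 6*v*f²)
r(L) = 18 - L + L*(1 + 6*L²) (r(L) = (L*(1 + 6*L²) + 18) - L = (18 + L*(1 + 6*L²)) - L = 18 - L + L*(1 + 6*L²))
r(21)/(-106) = (18 + 6*21³)/(-106) = (18 + 6*9261)*(-1/106) = (18 + 55566)*(-1/106) = 55584*(-1/106) = -27792/53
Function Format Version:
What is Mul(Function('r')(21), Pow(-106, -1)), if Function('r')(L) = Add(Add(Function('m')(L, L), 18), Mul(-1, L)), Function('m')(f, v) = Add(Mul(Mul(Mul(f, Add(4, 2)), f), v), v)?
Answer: Rational(-27792, 53) ≈ -524.38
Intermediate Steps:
Function('m')(f, v) = Add(v, Mul(6, v, Pow(f, 2))) (Function('m')(f, v) = Add(Mul(Mul(Mul(f, 6), f), v), v) = Add(Mul(Mul(Mul(6, f), f), v), v) = Add(Mul(Mul(6, Pow(f, 2)), v), v) = Add(Mul(6, v, Pow(f, 2)), v) = Add(v, Mul(6, v, Pow(f, 2))))
Function('r')(L) = Add(18, Mul(-1, L), Mul(L, Add(1, Mul(6, Pow(L, 2))))) (Function('r')(L) = Add(Add(Mul(L, Add(1, Mul(6, Pow(L, 2)))), 18), Mul(-1, L)) = Add(Add(18, Mul(L, Add(1, Mul(6, Pow(L, 2))))), Mul(-1, L)) = Add(18, Mul(-1, L), Mul(L, Add(1, Mul(6, Pow(L, 2))))))
Mul(Function('r')(21), Pow(-106, -1)) = Mul(Add(18, Mul(6, Pow(21, 3))), Pow(-106, -1)) = Mul(Add(18, Mul(6, 9261)), Rational(-1, 106)) = Mul(Add(18, 55566), Rational(-1, 106)) = Mul(55584, Rational(-1, 106)) = Rational(-27792, 53)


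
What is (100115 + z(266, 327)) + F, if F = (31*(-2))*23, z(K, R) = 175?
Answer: 98864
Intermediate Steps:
F = -1426 (F = -62*23 = -1426)
(100115 + z(266, 327)) + F = (100115 + 175) - 1426 = 100290 - 1426 = 98864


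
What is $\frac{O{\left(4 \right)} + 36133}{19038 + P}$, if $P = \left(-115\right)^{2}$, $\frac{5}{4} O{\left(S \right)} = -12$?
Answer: $\frac{180617}{161315} \approx 1.1197$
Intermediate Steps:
$O{\left(S \right)} = - \frac{48}{5}$ ($O{\left(S \right)} = \frac{4}{5} \left(-12\right) = - \frac{48}{5}$)
$P = 13225$
$\frac{O{\left(4 \right)} + 36133}{19038 + P} = \frac{- \frac{48}{5} + 36133}{19038 + 13225} = \frac{180617}{5 \cdot 32263} = \frac{180617}{5} \cdot \frac{1}{32263} = \frac{180617}{161315}$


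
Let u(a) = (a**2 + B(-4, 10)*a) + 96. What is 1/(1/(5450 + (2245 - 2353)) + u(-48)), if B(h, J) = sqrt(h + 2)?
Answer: 68488718942/164504436611713 + 1369774272*I*sqrt(2)/164504436611713 ≈ 0.00041633 + 1.1776e-5*I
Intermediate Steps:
B(h, J) = sqrt(2 + h)
u(a) = 96 + a**2 + I*a*sqrt(2) (u(a) = (a**2 + sqrt(2 - 4)*a) + 96 = (a**2 + sqrt(-2)*a) + 96 = (a**2 + (I*sqrt(2))*a) + 96 = (a**2 + I*a*sqrt(2)) + 96 = 96 + a**2 + I*a*sqrt(2))
1/(1/(5450 + (2245 - 2353)) + u(-48)) = 1/(1/(5450 + (2245 - 2353)) + (96 + (-48)**2 + I*(-48)*sqrt(2))) = 1/(1/(5450 - 108) + (96 + 2304 - 48*I*sqrt(2))) = 1/(1/5342 + (2400 - 48*I*sqrt(2))) = 1/(12820801/5342 - 48*I*sqrt(2))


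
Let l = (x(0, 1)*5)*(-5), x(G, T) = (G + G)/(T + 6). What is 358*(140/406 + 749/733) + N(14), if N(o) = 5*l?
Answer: 10400258/21257 ≈ 489.26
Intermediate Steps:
x(G, T) = 2*G/(6 + T) (x(G, T) = (2*G)/(6 + T) = 2*G/(6 + T))
l = 0 (l = ((2*0/(6 + 1))*5)*(-5) = ((2*0/7)*5)*(-5) = ((2*0*(⅐))*5)*(-5) = (0*5)*(-5) = 0*(-5) = 0)
N(o) = 0 (N(o) = 5*0 = 0)
358*(140/406 + 749/733) + N(14) = 358*(140/406 + 749/733) + 0 = 358*(140*(1/406) + 749*(1/733)) + 0 = 358*(10/29 + 749/733) + 0 = 358*(29051/21257) + 0 = 10400258/21257 + 0 = 10400258/21257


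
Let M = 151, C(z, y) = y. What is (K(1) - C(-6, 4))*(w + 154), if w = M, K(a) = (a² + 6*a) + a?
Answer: 1220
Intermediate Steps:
K(a) = a² + 7*a
w = 151
(K(1) - C(-6, 4))*(w + 154) = (1*(7 + 1) - 1*4)*(151 + 154) = (1*8 - 4)*305 = (8 - 4)*305 = 4*305 = 1220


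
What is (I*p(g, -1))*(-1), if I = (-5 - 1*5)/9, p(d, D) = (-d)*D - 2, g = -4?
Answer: -20/3 ≈ -6.6667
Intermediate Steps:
p(d, D) = -2 - D*d (p(d, D) = -D*d - 2 = -2 - D*d)
I = -10/9 (I = (-5 - 5)*(⅑) = -10*⅑ = -10/9 ≈ -1.1111)
(I*p(g, -1))*(-1) = -10*(-2 - 1*(-1)*(-4))/9*(-1) = -10*(-2 - 4)/9*(-1) = -10/9*(-6)*(-1) = (20/3)*(-1) = -20/3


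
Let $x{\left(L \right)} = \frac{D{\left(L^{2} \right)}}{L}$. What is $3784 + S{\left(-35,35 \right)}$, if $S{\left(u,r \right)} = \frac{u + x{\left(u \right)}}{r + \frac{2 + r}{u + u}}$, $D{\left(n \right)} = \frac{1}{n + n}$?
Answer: $\frac{11182218949}{2955925} \approx 3783.0$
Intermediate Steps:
$D{\left(n \right)} = \frac{1}{2 n}$
$x{\left(L \right)} = \frac{1}{2 L^{3}}$ ($x{\left(L \right)} = \frac{\frac{1}{2} \frac{1}{L^{2}}}{L} = \frac{1}{2 L^{3}}$)
$S{\left(u,r \right)} = \frac{u + \frac{1}{2 u^{3}}}{r + \frac{2 + r}{2 u}}$ ($S{\left(u,r \right)} = \frac{u + \frac{1}{2 u^{3}}}{r + \frac{2 + r}{u + u}} = \frac{u + \frac{1}{2 u^{3}}}{r + \frac{2 + r}{2 u}}$)
$3784 + S{\left(-35,35 \right)} = 3784 + \frac{1 + 2 \left(-35\right)^{4}}{1225 \left(2 + 35 + 2 \cdot 35 \left(-35\right)\right)} = 3784 + \frac{1 + 2 \cdot 1500625}{1225 \left(2 + 35 - 2450\right)} = 3784 + \frac{1 + 3001250}{1225 \left(-2413\right)} = 3784 + \frac{1}{1225} \left(- \frac{1}{2413}\right) 3001251 = 3784 - \frac{3001251}{2955925} = \frac{11182218949}{2955925}$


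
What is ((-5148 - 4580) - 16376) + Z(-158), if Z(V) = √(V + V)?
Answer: -26104 + 2*I*√79 ≈ -26104.0 + 17.776*I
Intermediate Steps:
Z(V) = √2*√V (Z(V) = √(2*V) = √2*√V)
((-5148 - 4580) - 16376) + Z(-158) = ((-5148 - 4580) - 16376) + √2*√(-158) = (-9728 - 16376) + √2*(I*√158) = -26104 + 2*I*√79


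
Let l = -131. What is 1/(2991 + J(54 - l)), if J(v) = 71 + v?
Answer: 1/3247 ≈ 0.00030798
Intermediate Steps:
1/(2991 + J(54 - l)) = 1/(2991 + (71 + (54 - 1*(-131)))) = 1/(2991 + (71 + (54 + 131))) = 1/(2991 + (71 + 185)) = 1/(2991 + 256) = 1/3247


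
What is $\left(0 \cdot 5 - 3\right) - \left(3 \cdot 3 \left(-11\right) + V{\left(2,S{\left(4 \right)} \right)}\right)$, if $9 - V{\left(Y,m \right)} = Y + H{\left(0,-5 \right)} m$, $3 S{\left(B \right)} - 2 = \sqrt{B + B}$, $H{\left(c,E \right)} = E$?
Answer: $\frac{257}{3} - \frac{10 \sqrt{2}}{3} \approx 80.953$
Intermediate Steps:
$S{\left(B \right)} = \frac{2}{3} + \frac{\sqrt{2} \sqrt{B}}{3}$ ($S{\left(B \right)} = \frac{2}{3} + \frac{\sqrt{B + B}}{3} = \frac{2}{3} + \frac{\sqrt{2 B}}{3} = \frac{2}{3} + \frac{\sqrt{2} \sqrt{B}}{3}$)
$V{\left(Y,m \right)} = 9 - Y + 5 m$ ($V{\left(Y,m \right)} = 9 - \left(Y - 5 m\right) = 9 - Y + 5 m$)
$\left(0 \cdot 5 - 3\right) - \left(3 \cdot 3 \left(-11\right) + V{\left(2,S{\left(4 \right)} \right)}\right) = \left(0 \cdot 5 - 3\right) - \left(3 \cdot 3 \left(-11\right) + \left(9 - 2 + 5 \left(\frac{2}{3} + \frac{\sqrt{2} \sqrt{4}}{3}\right)\right)\right) = \left(0 - 3\right) - \left(9 \left(-11\right) + \left(9 - 2 + 5 \left(\frac{2}{3} + \frac{1}{3} \sqrt{2} \cdot 2\right)\right)\right) = -3 - \left(-99 + \left(9 - 2 + 5 \left(\frac{2}{3} + \frac{2 \sqrt{2}}{3}\right)\right)\right) = -3 - \left(-99 + \left(9 - 2 + \left(\frac{10}{3} + \frac{10 \sqrt{2}}{3}\right)\right)\right) = -3 - \left(-99 + \left(\frac{31}{3} + \frac{10 \sqrt{2}}{3}\right)\right) = -3 - \left(- \frac{266}{3} + \frac{10 \sqrt{2}}{3}\right) = -3 + \left(\frac{266}{3} - \frac{10 \sqrt{2}}{3}\right) = \frac{257}{3} - \frac{10 \sqrt{2}}{3}$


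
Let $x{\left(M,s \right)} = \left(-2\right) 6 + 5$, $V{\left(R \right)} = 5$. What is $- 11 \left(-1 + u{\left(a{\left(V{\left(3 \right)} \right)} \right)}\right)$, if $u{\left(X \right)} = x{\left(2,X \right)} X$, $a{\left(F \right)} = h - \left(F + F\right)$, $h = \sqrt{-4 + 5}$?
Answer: $-682$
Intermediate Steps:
$x{\left(M,s \right)} = -7$ ($x{\left(M,s \right)} = -12 + 5 = -7$)
$h = 1$ ($h = \sqrt{1} = 1$)
$a{\left(F \right)} = 1 - 2 F$ ($a{\left(F \right)} = 1 - \left(F + F\right) = 1 - 2 F$)
$u{\left(X \right)} = - 7 X$
$- 11 \left(-1 + u{\left(a{\left(V{\left(3 \right)} \right)} \right)}\right) = - 11 \left(-1 - 7 \left(1 - 10\right)\right) = - 11 \left(-1 - -63\right) = - 11 \left(-1 + 63\right) = \left(-11\right) 62 = -682$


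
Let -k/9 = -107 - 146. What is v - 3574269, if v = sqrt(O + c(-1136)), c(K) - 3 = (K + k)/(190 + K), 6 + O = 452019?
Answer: -3574269 + sqrt(404515271270)/946 ≈ -3.5736e+6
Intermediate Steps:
O = 452013 (O = -6 + 452019 = 452013)
k = 2277 (k = -9*(-107 - 146) = -9*(-253) = 2277)
c(K) = 3 + (2277 + K)/(190 + K) (c(K) = 3 + (K + 2277)/(190 + K) = 3 + (2277 + K)/(190 + K))
v = sqrt(404515271270)/946 (v = sqrt(452013 + (2847 + 4*(-1136))/(190 - 1136)) = sqrt(452013 + (2847 - 4544)/(-946)) = sqrt(452013 - 1/946*(-1697)) = sqrt(452013 + 1697/946) = sqrt(427605995/946) = sqrt(404515271270)/946 ≈ 672.32)
v - 3574269 = sqrt(404515271270)/946 - 3574269 = -3574269 + sqrt(404515271270)/946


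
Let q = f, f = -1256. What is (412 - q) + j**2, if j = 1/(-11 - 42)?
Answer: 4685413/2809 ≈ 1668.0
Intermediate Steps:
q = -1256
j = -1/53 (j = 1/(-53) = -1/53 ≈ -0.018868)
(412 - q) + j**2 = (412 - 1*(-1256)) + (-1/53)**2 = (412 + 1256) + 1/2809 = 1668 + 1/2809 = 4685413/2809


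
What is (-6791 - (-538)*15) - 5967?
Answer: -4688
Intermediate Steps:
(-6791 - (-538)*15) - 5967 = (-6791 - 1*(-8070)) - 5967 = (-6791 + 8070) - 5967 = 1279 - 5967 = -4688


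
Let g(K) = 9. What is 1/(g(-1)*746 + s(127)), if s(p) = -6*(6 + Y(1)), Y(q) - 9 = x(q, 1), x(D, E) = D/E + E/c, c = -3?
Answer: 1/6620 ≈ 0.00015106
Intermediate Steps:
x(D, E) = -E/3 + D/E (x(D, E) = D/E + E/(-3) = D/E + E*(-⅓) = D/E - E/3 = -E/3 + D/E)
Y(q) = 26/3 + q (Y(q) = 9 + (-⅓*1 + q/1) = 9 + (-⅓ + q*1) = 9 + (-⅓ + q) = 26/3 + q)
s(p) = -94 (s(p) = -6*(6 + (26/3 + 1)) = -6*(6 + 29/3) = -6*47/3 = -94)
1/(g(-1)*746 + s(127)) = 1/(9*746 - 94) = 1/(6714 - 94) = 1/6620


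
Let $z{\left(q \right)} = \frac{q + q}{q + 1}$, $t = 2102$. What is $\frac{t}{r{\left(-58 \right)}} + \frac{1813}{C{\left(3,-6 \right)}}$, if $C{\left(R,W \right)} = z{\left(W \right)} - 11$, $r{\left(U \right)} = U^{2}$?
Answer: $- \frac{15202137}{72326} \approx -210.19$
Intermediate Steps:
$z{\left(q \right)} = \frac{2 q}{1 + q}$
$C{\left(R,W \right)} = -11 + \frac{2 W}{1 + W}$ ($C{\left(R,W \right)} = \frac{2 W}{1 + W} - 11 = -11 + \frac{2 W}{1 + W}$)
$\frac{t}{r{\left(-58 \right)}} + \frac{1813}{C{\left(3,-6 \right)}} = \frac{2102}{\left(-58\right)^{2}} + \frac{1813}{\frac{1}{1 - 6} \left(-11 - -54\right)} = \frac{2102}{3364} + \frac{1813}{\frac{1}{-5} \left(-11 + 54\right)} = 2102 \cdot \frac{1}{3364} + \frac{1813}{\left(- \frac{1}{5}\right) 43} = \frac{1051}{1682} + \frac{1813}{- \frac{43}{5}} = \frac{1051}{1682} + 1813 \left(- \frac{5}{43}\right) = \frac{1051}{1682} - \frac{9065}{43} = - \frac{15202137}{72326}$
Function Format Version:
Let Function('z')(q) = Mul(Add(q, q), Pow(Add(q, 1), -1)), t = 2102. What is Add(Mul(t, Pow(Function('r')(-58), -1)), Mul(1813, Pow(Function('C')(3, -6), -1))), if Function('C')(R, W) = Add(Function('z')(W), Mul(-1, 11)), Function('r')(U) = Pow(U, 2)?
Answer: Rational(-15202137, 72326) ≈ -210.19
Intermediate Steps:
Function('z')(q) = Mul(2, q, Pow(Add(1, q), -1)) (Function('z')(q) = Mul(Mul(2, q), Pow(Add(1, q), -1)) = Mul(2, q, Pow(Add(1, q), -1)))
Function('C')(R, W) = Add(-11, Mul(2, W, Pow(Add(1, W), -1))) (Function('C')(R, W) = Add(Mul(2, W, Pow(Add(1, W), -1)), Mul(-1, 11)) = Add(Mul(2, W, Pow(Add(1, W), -1)), -11) = Add(-11, Mul(2, W, Pow(Add(1, W), -1))))
Add(Mul(t, Pow(Function('r')(-58), -1)), Mul(1813, Pow(Function('C')(3, -6), -1))) = Add(Mul(2102, Pow(Pow(-58, 2), -1)), Mul(1813, Pow(Mul(Pow(Add(1, -6), -1), Add(-11, Mul(-9, -6))), -1))) = Add(Mul(2102, Pow(3364, -1)), Mul(1813, Pow(Mul(Pow(-5, -1), Add(-11, 54)), -1))) = Add(Mul(2102, Rational(1, 3364)), Mul(1813, Pow(Mul(Rational(-1, 5), 43), -1))) = Add(Rational(1051, 1682), Mul(1813, Pow(Rational(-43, 5), -1))) = Add(Rational(1051, 1682), Mul(1813, Rational(-5, 43))) = Add(Rational(1051, 1682), Rational(-9065, 43)) = Rational(-15202137, 72326)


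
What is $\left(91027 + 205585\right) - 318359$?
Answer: $-21747$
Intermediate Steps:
$\left(91027 + 205585\right) - 318359 = 296612 - 318359 = -21747$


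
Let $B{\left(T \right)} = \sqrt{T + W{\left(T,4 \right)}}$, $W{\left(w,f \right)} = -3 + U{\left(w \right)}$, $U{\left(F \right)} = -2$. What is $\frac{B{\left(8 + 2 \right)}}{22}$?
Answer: $\frac{\sqrt{5}}{22} \approx 0.10164$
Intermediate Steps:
$W{\left(w,f \right)} = -5$ ($W{\left(w,f \right)} = -3 - 2 = -5$)
$B{\left(T \right)} = \sqrt{-5 + T}$ ($B{\left(T \right)} = \sqrt{T - 5} = \sqrt{-5 + T}$)
$\frac{B{\left(8 + 2 \right)}}{22} = \frac{\sqrt{-5 + \left(8 + 2\right)}}{22} = \sqrt{-5 + 10} \cdot \frac{1}{22} = \sqrt{5} \cdot \frac{1}{22} = \frac{\sqrt{5}}{22}$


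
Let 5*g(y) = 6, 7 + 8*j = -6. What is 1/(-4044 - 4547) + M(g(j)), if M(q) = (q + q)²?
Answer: 1237079/214775 ≈ 5.7599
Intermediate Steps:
j = -13/8 (j = -7/8 + (⅛)*(-6) = -7/8 - ¾ = -13/8 ≈ -1.6250)
g(y) = 6/5 (g(y) = (⅕)*6 = 6/5)
M(q) = 4*q² (M(q) = (2*q)² = 4*q²)
1/(-4044 - 4547) + M(g(j)) = 1/(-4044 - 4547) + 4*(6/5)² = 1/(-8591) + 4*(36/25) = -1/8591 + 144/25 = 1237079/214775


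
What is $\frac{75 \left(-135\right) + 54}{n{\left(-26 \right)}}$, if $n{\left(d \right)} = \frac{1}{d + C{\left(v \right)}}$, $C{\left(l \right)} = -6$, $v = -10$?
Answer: $322272$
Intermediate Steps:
$n{\left(d \right)} = \frac{1}{-6 + d}$ ($n{\left(d \right)} = \frac{1}{d - 6} = \frac{1}{-6 + d}$)
$\frac{75 \left(-135\right) + 54}{n{\left(-26 \right)}} = \frac{75 \left(-135\right) + 54}{\frac{1}{-6 - 26}} = \frac{-10125 + 54}{\frac{1}{-32}} = - \frac{10071}{- \frac{1}{32}} = \left(-10071\right) \left(-32\right) = 322272$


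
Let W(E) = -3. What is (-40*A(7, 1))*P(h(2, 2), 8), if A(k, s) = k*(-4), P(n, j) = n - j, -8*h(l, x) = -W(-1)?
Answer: -9380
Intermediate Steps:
h(l, x) = -3/8 (h(l, x) = -(-1)*(-3)/8 = -1/8*3 = -3/8)
A(k, s) = -4*k
(-40*A(7, 1))*P(h(2, 2), 8) = (-(-160)*7)*(-3/8 - 1*8) = (-40*(-28))*(-3/8 - 8) = 1120*(-67/8) = -9380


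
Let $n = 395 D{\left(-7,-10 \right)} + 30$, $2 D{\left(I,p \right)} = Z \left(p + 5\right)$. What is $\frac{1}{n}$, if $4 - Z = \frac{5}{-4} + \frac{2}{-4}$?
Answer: $- \frac{8}{45185} \approx -0.00017705$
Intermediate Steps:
$Z = \frac{23}{4}$ ($Z = 4 - \left(\frac{5}{-4} + \frac{2}{-4}\right) = 4 - \left(5 \left(- \frac{1}{4}\right) + 2 \left(- \frac{1}{4}\right)\right) = 4 - \left(- \frac{5}{4} - \frac{1}{2}\right) = 4 - - \frac{7}{4} = 4 + \frac{7}{4} = \frac{23}{4} \approx 5.75$)
$D{\left(I,p \right)} = \frac{115}{8} + \frac{23 p}{8}$ ($D{\left(I,p \right)} = \frac{\frac{23}{4} \left(p + 5\right)}{2} = \frac{\frac{23}{4} \left(5 + p\right)}{2} = \frac{\frac{115}{4} + \frac{23 p}{4}}{2} = \frac{115}{8} + \frac{23 p}{8}$)
$n = - \frac{45185}{8}$ ($n = 395 \left(\frac{115}{8} + \frac{23}{8} \left(-10\right)\right) + 30 = 395 \left(\frac{115}{8} - \frac{115}{4}\right) + 30 = 395 \left(- \frac{115}{8}\right) + 30 = - \frac{45425}{8} + 30 = - \frac{45185}{8} \approx -5648.1$)
$\frac{1}{n} = \frac{1}{- \frac{45185}{8}} = - \frac{8}{45185}$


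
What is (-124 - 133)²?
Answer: 66049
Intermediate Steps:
(-124 - 133)² = (-257)² = 66049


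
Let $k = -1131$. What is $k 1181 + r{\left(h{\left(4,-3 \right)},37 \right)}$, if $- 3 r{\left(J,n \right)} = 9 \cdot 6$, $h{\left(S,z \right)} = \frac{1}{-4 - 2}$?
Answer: $-1335729$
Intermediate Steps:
$h{\left(S,z \right)} = - \frac{1}{6}$ ($h{\left(S,z \right)} = \frac{1}{-6} = - \frac{1}{6}$)
$r{\left(J,n \right)} = -18$ ($r{\left(J,n \right)} = - \frac{9 \cdot 6}{3} = \left(- \frac{1}{3}\right) 54 = -18$)
$k 1181 + r{\left(h{\left(4,-3 \right)},37 \right)} = \left(-1131\right) 1181 - 18 = -1335711 - 18 = -1335729$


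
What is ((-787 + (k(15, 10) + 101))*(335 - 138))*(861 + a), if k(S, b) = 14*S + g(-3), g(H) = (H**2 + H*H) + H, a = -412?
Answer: -40776833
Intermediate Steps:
g(H) = H + 2*H**2 (g(H) = (H**2 + H**2) + H = 2*H**2 + H = H + 2*H**2)
k(S, b) = 15 + 14*S (k(S, b) = 14*S - 3*(1 + 2*(-3)) = 14*S - 3*(1 - 6) = 14*S - 3*(-5) = 14*S + 15 = 15 + 14*S)
((-787 + (k(15, 10) + 101))*(335 - 138))*(861 + a) = ((-787 + ((15 + 14*15) + 101))*(335 - 138))*(861 - 412) = ((-787 + ((15 + 210) + 101))*197)*449 = ((-787 + (225 + 101))*197)*449 = ((-787 + 326)*197)*449 = -461*197*449 = -90817*449 = -40776833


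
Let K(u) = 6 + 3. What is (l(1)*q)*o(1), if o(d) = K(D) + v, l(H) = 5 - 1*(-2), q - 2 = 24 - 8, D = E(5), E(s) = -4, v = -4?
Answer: 630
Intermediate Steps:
D = -4
q = 18 (q = 2 + (24 - 8) = 2 + 16 = 18)
l(H) = 7 (l(H) = 5 + 2 = 7)
K(u) = 9
o(d) = 5 (o(d) = 9 - 4 = 5)
(l(1)*q)*o(1) = (7*18)*5 = 126*5 = 630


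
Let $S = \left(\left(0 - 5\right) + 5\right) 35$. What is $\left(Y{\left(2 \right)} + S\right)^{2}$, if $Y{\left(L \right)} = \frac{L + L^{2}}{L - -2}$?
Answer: $\frac{9}{4} \approx 2.25$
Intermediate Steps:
$Y{\left(L \right)} = \frac{L + L^{2}}{2 + L}$ ($Y{\left(L \right)} = \frac{L + L^{2}}{L + 2} = \frac{L + L^{2}}{2 + L}$)
$S = 0$ ($S = \left(-5 + 5\right) 35 = 0 \cdot 35 = 0$)
$\left(Y{\left(2 \right)} + S\right)^{2} = \left(\frac{2 \left(1 + 2\right)}{2 + 2} + 0\right)^{2} = \left(2 \cdot \frac{1}{4} \cdot 3 + 0\right)^{2} = \left(\frac{3}{2} + 0\right)^{2} = \left(\frac{3}{2}\right)^{2} = \frac{9}{4}$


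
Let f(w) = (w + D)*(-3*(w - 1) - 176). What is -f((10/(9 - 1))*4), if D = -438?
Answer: -81404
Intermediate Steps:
f(w) = (-438 + w)*(-173 - 3*w) (f(w) = (w - 438)*(-3*(w - 1) - 176) = (-438 + w)*(-3*(-1 + w) - 176) = (-438 + w)*((3 - 3*w) - 176) = (-438 + w)*(-173 - 3*w))
-f((10/(9 - 1))*4) = -(75774 - 3*1600/(9 - 1)**2 + 1141*((10/(9 - 1))*4)) = -(75774 - 3*((10/8)*4)**2 + 1141*((10/8)*4)) = -(75774 - 3*((10*(1/8))*4)**2 + 1141*((10*(1/8))*4)) = -(75774 - 3*((5/4)*4)**2 + 1141*((5/4)*4)) = -(75774 - 3*5**2 + 1141*5) = -(75774 - 3*25 + 5705) = -(75774 - 75 + 5705) = -1*81404 = -81404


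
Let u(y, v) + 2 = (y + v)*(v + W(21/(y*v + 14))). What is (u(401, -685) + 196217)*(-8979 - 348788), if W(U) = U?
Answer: -12799600101931141/91557 ≈ -1.3980e+11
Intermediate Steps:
u(y, v) = -2 + (v + y)*(v + 21/(14 + v*y)) (u(y, v) = -2 + (y + v)*(v + 21/(y*v + 14)) = -2 + (v + y)*(v + 21/(v*y + 14)) = -2 + (v + y)*(v + 21/(14 + v*y)))
(u(401, -685) + 196217)*(-8979 - 348788) = ((21*(-685) + 21*401 + (14 - 685*401)*(-2 + (-685)² - 685*401))/(14 - 685*401) + 196217)*(-8979 - 348788) = ((-14385 + 8421 + (14 - 274685)*(-2 + 469225 - 274685))/(14 - 274685) + 196217)*(-357767) = ((-14385 + 8421 - 274671*194538)/(-274671) + 196217)*(-357767) = (-(-14385 + 8421 - 53433946998)/274671 + 196217)*(-357767) = (-1/274671*(-53433952962) + 196217)*(-357767) = (17811317654/91557 + 196217)*(-357767) = (35776357523/91557)*(-357767) = -12799600101931141/91557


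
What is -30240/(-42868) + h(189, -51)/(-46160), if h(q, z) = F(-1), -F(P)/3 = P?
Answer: 49848207/70670960 ≈ 0.70536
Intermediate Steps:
F(P) = -3*P
h(q, z) = 3 (h(q, z) = -3*(-1) = 3)
-30240/(-42868) + h(189, -51)/(-46160) = -30240/(-42868) + 3/(-46160) = -30240*(-1/42868) + 3*(-1/46160) = 1080/1531 - 3/46160 = 49848207/70670960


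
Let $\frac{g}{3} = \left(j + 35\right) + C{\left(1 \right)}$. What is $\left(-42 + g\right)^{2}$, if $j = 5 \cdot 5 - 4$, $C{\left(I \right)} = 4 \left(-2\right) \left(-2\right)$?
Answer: $30276$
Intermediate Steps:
$C{\left(I \right)} = 16$ ($C{\left(I \right)} = \left(-8\right) \left(-2\right) = 16$)
$j = 21$ ($j = 25 - 4 = 21$)
$g = 216$ ($g = 3 \left(\left(21 + 35\right) + 16\right) = 3 \left(56 + 16\right) = 3 \cdot 72 = 216$)
$\left(-42 + g\right)^{2} = \left(-42 + 216\right)^{2} = 174^{2} = 30276$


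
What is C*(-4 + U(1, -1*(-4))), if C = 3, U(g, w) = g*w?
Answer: 0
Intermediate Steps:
C*(-4 + U(1, -1*(-4))) = 3*(-4 + 1*(-1*(-4))) = 3*(-4 + 1*4) = 3*(-4 + 4) = 3*0 = 0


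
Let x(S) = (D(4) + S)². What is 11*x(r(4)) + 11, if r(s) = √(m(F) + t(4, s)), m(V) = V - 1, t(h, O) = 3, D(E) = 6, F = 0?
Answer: 429 + 132*√2 ≈ 615.68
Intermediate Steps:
m(V) = -1 + V
r(s) = √2 (r(s) = √((-1 + 0) + 3) = √(-1 + 3) = √2)
x(S) = (6 + S)²
11*x(r(4)) + 11 = 11*(6 + √2)² + 11 = 11 + 11*(6 + √2)²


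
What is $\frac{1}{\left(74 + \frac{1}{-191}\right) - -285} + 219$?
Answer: $\frac{15016583}{68568} \approx 219.0$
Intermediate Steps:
$\frac{1}{\left(74 + \frac{1}{-191}\right) - -285} + 219 = \frac{1}{\left(74 - \frac{1}{191}\right) + 285} + 219 = \frac{1}{\frac{14133}{191} + 285} + 219 = \frac{1}{\frac{68568}{191}} + 219 = \frac{191}{68568} + 219 = \frac{15016583}{68568}$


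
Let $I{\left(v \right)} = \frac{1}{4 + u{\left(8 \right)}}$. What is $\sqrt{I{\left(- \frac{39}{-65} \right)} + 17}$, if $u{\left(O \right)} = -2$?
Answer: $\frac{\sqrt{70}}{2} \approx 4.1833$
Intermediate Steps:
$I{\left(v \right)} = \frac{1}{2}$ ($I{\left(v \right)} = \frac{1}{4 - 2} = \frac{1}{2}$)
$\sqrt{I{\left(- \frac{39}{-65} \right)} + 17} = \sqrt{\frac{1}{2} + 17} = \sqrt{\frac{35}{2}} = \frac{\sqrt{70}}{2}$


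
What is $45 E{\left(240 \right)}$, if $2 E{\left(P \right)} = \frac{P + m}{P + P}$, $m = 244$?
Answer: $\frac{363}{16} \approx 22.688$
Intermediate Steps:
$E{\left(P \right)} = \frac{244 + P}{4 P}$ ($E{\left(P \right)} = \frac{\left(P + 244\right) \frac{1}{P + P}}{2} = \frac{\left(244 + P\right) \frac{1}{2 P}}{2} = \frac{\frac{1}{2} \frac{1}{P} \left(244 + P\right)}{2} = \frac{244 + P}{4 P}$)
$45 E{\left(240 \right)} = 45 \frac{244 + 240}{4 \cdot 240} = 45 \cdot \frac{1}{4} \cdot \frac{1}{240} \cdot 484 = 45 \cdot \frac{121}{240} = \frac{363}{16}$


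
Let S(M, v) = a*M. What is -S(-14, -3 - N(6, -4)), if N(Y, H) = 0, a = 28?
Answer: 392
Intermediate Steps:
S(M, v) = 28*M
-S(-14, -3 - N(6, -4)) = -28*(-14) = -1*(-392) = 392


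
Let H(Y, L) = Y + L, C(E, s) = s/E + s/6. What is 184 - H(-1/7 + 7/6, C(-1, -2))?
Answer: 7615/42 ≈ 181.31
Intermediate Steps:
C(E, s) = s/6 + s/E (C(E, s) = s/E + s*(⅙) = s/E + s/6 = s/6 + s/E)
H(Y, L) = L + Y
184 - H(-1/7 + 7/6, C(-1, -2)) = 184 - (((⅙)*(-2) - 2/(-1)) + (-1/7 + 7/6)) = 184 - ((-⅓ - 2*(-1)) + (-1*⅐ + 7*(⅙))) = 184 - ((-⅓ + 2) + (-⅐ + 7/6)) = 184 - (5/3 + 43/42) = 184 - 1*113/42 = 184 - 113/42 = 7615/42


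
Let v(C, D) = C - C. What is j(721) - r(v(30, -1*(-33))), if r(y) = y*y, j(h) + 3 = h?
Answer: 718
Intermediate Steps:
j(h) = -3 + h
v(C, D) = 0
r(y) = y²
j(721) - r(v(30, -1*(-33))) = (-3 + 721) - 1*0² = 718 - 1*0 = 718 + 0 = 718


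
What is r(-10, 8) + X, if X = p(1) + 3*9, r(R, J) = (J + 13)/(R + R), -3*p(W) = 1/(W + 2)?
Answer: 4651/180 ≈ 25.839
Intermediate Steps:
p(W) = -1/(3*(2 + W)) (p(W) = -1/(3*(W + 2)) = -1/(3*(2 + W)))
r(R, J) = (13 + J)/(2*R) (r(R, J) = (13 + J)/((2*R)) = (13 + J)*(1/(2*R)) = (13 + J)/(2*R))
X = 242/9 (X = -1/(6 + 3*1) + 3*9 = -1/(6 + 3) + 27 = -1/9 + 27 = -1*⅑ + 27 = -⅑ + 27 = 242/9 ≈ 26.889)
r(-10, 8) + X = (½)*(13 + 8)/(-10) + 242/9 = (½)*(-⅒)*21 + 242/9 = -21/20 + 242/9 = 4651/180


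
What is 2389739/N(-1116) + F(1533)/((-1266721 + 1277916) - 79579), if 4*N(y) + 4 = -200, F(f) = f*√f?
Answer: -2389739/51 - 1533*√1533/68384 ≈ -46859.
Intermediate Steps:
F(f) = f^(3/2)
N(y) = -51 (N(y) = -1 + (¼)*(-200) = -1 - 50 = -51)
2389739/N(-1116) + F(1533)/((-1266721 + 1277916) - 79579) = 2389739/(-51) + 1533^(3/2)/((-1266721 + 1277916) - 79579) = 2389739*(-1/51) + (1533*√1533)/(11195 - 79579) = -2389739/51 + (1533*√1533)/(-68384) = -2389739/51 + (1533*√1533)*(-1/68384) = -2389739/51 - 1533*√1533/68384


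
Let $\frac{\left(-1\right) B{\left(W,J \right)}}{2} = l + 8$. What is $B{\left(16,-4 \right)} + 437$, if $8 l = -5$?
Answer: $\frac{1689}{4} \approx 422.25$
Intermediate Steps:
$l = - \frac{5}{8}$ ($l = \frac{1}{8} \left(-5\right) = - \frac{5}{8} \approx -0.625$)
$B{\left(W,J \right)} = - \frac{59}{4}$ ($B{\left(W,J \right)} = - 2 \left(- \frac{5}{8} + 8\right) = \left(-2\right) \frac{59}{8} = - \frac{59}{4}$)
$B{\left(16,-4 \right)} + 437 = - \frac{59}{4} + 437 = \frac{1689}{4}$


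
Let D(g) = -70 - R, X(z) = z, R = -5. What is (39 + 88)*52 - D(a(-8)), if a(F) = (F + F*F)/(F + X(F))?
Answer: 6669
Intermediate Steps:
a(F) = (F + F²)/(2*F) (a(F) = (F + F*F)/(F + F) = (F + F²)/((2*F)) = (F + F²)*(1/(2*F)) = (F + F²)/(2*F))
D(g) = -65 (D(g) = -70 - 1*(-5) = -70 + 5 = -65)
(39 + 88)*52 - D(a(-8)) = (39 + 88)*52 - 1*(-65) = 127*52 + 65 = 6604 + 65 = 6669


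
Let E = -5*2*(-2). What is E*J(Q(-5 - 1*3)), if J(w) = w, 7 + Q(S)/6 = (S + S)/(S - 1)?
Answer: -1880/3 ≈ -626.67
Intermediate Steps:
Q(S) = -42 + 12*S/(-1 + S) (Q(S) = -42 + 6*((S + S)/(S - 1)) = -42 + 6*((2*S)/(-1 + S)) = -42 + 6*(2*S/(-1 + S)) = -42 + 12*S/(-1 + S))
E = 20 (E = -10*(-2) = 20)
E*J(Q(-5 - 1*3)) = 20*(6*(7 - 5*(-5 - 1*3))/(-1 + (-5 - 1*3))) = 20*(6*(7 - 5*(-5 - 3))/(-1 + (-5 - 3))) = 20*(6*(7 - 5*(-8))/(-1 - 8)) = 20*(6*(7 + 40)/(-9)) = 20*(6*(-1/9)*47) = 20*(-94/3) = -1880/3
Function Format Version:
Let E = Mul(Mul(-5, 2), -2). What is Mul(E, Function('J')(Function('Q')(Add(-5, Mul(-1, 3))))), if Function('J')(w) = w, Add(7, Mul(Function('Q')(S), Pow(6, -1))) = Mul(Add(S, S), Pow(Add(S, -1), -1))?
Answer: Rational(-1880, 3) ≈ -626.67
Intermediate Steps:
Function('Q')(S) = Add(-42, Mul(12, S, Pow(Add(-1, S), -1))) (Function('Q')(S) = Add(-42, Mul(6, Mul(Add(S, S), Pow(Add(S, -1), -1)))) = Add(-42, Mul(6, Mul(Mul(2, S), Pow(Add(-1, S), -1)))) = Add(-42, Mul(6, Mul(2, S, Pow(Add(-1, S), -1)))) = Add(-42, Mul(12, S, Pow(Add(-1, S), -1))))
E = 20 (E = Mul(-10, -2) = 20)
Mul(E, Function('J')(Function('Q')(Add(-5, Mul(-1, 3))))) = Mul(20, Mul(6, Pow(Add(-1, Add(-5, Mul(-1, 3))), -1), Add(7, Mul(-5, Add(-5, Mul(-1, 3)))))) = Mul(20, Mul(6, Pow(Add(-1, Add(-5, -3)), -1), Add(7, Mul(-5, Add(-5, -3))))) = Mul(20, Mul(6, Pow(Add(-1, -8), -1), Add(7, Mul(-5, -8)))) = Mul(20, Mul(6, Pow(-9, -1), Add(7, 40))) = Mul(20, Mul(6, Rational(-1, 9), 47)) = Mul(20, Rational(-94, 3)) = Rational(-1880, 3)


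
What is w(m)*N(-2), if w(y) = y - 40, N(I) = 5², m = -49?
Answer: -2225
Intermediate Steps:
N(I) = 25
w(y) = -40 + y
w(m)*N(-2) = (-40 - 49)*25 = -89*25 = -2225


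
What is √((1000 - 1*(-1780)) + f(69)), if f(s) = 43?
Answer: √2823 ≈ 53.132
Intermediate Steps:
√((1000 - 1*(-1780)) + f(69)) = √((1000 - 1*(-1780)) + 43) = √((1000 + 1780) + 43) = √(2780 + 43) = √2823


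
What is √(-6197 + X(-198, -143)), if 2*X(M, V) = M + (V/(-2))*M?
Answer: I*√53498/2 ≈ 115.65*I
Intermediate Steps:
X(M, V) = M/2 - M*V/4 (X(M, V) = (M + (V/(-2))*M)/2 = (M + (V*(-½))*M)/2 = (M + (-V/2)*M)/2 = (M - M*V/2)/2 = M/2 - M*V/4)
√(-6197 + X(-198, -143)) = √(-6197 + (¼)*(-198)*(2 - 1*(-143))) = √(-6197 + (¼)*(-198)*(2 + 143)) = √(-6197 + (¼)*(-198)*145) = √(-6197 - 14355/2) = √(-26749/2) = I*√53498/2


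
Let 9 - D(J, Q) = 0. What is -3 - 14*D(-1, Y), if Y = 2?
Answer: -129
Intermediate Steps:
D(J, Q) = 9 (D(J, Q) = 9 - 1*0 = 9 + 0 = 9)
-3 - 14*D(-1, Y) = -3 - 14*9 = -3 - 126 = -129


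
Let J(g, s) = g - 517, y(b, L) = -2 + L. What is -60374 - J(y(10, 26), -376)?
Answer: -59881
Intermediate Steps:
J(g, s) = -517 + g
-60374 - J(y(10, 26), -376) = -60374 - (-517 + (-2 + 26)) = -60374 - (-517 + 24) = -60374 - 1*(-493) = -60374 + 493 = -59881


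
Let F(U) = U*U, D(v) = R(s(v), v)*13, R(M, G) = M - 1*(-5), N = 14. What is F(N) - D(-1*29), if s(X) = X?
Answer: 508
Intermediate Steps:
R(M, G) = 5 + M (R(M, G) = M + 5 = 5 + M)
D(v) = 65 + 13*v (D(v) = (5 + v)*13 = 65 + 13*v)
F(U) = U²
F(N) - D(-1*29) = 14² - (65 + 13*(-1*29)) = 196 - (65 + 13*(-29)) = 196 - (65 - 377) = 196 - 1*(-312) = 196 + 312 = 508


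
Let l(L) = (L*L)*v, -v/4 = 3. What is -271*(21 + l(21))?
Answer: 1428441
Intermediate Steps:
v = -12 (v = -4*3 = -12)
l(L) = -12*L² (l(L) = (L*L)*(-12) = L²*(-12) = -12*L²)
-271*(21 + l(21)) = -271*(21 - 12*21²) = -271*(21 - 12*441) = -271*(21 - 5292) = -271*(-5271) = 1428441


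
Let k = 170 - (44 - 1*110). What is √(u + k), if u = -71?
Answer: √165 ≈ 12.845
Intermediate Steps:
k = 236 (k = 170 - (44 - 110) = 170 - 1*(-66) = 170 + 66 = 236)
√(u + k) = √(-71 + 236) = √165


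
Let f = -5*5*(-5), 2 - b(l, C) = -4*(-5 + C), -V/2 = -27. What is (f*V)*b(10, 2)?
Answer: -67500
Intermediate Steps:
V = 54 (V = -2*(-27) = 54)
b(l, C) = -18 + 4*C (b(l, C) = 2 - (-4)*(-5 + C) = 2 - (20 - 4*C) = 2 + (-20 + 4*C) = -18 + 4*C)
f = 125 (f = -25*(-5) = 125)
(f*V)*b(10, 2) = (125*54)*(-18 + 4*2) = 6750*(-18 + 8) = 6750*(-10) = -67500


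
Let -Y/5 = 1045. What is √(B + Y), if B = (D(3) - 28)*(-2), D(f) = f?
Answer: 15*I*√23 ≈ 71.938*I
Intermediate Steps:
Y = -5225 (Y = -5*1045 = -5225)
B = 50 (B = (3 - 28)*(-2) = -25*(-2) = 50)
√(B + Y) = √(50 - 5225) = √(-5175) = 15*I*√23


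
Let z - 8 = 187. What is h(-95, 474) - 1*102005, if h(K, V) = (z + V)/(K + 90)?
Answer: -510694/5 ≈ -1.0214e+5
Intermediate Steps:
z = 195 (z = 8 + 187 = 195)
h(K, V) = (195 + V)/(90 + K) (h(K, V) = (195 + V)/(K + 90) = (195 + V)/(90 + K))
h(-95, 474) - 1*102005 = (195 + 474)/(90 - 95) - 1*102005 = 669/(-5) - 102005 = -⅕*669 - 102005 = -669/5 - 102005 = -510694/5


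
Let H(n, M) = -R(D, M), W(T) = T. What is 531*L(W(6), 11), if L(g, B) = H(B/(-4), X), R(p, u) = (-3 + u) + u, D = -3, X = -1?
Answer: 2655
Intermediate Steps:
R(p, u) = -3 + 2*u
H(n, M) = 3 - 2*M (H(n, M) = -(-3 + 2*M) = 3 - 2*M)
L(g, B) = 5 (L(g, B) = 3 - 2*(-1) = 3 + 2 = 5)
531*L(W(6), 11) = 531*5 = 2655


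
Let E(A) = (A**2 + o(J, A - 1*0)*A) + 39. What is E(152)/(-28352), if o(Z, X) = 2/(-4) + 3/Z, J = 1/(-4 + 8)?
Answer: -24891/28352 ≈ -0.87793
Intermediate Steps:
J = 1/4 ≈ 0.25000
o(Z, X) = -1/2 + 3/Z (o(Z, X) = 2*(-1/4) + 3/Z = -1/2 + 3/Z)
E(A) = 39 + A**2 + 23*A/2 (E(A) = (A**2 + ((6 - 1*1/4)/(2*(1/4)))*A) + 39 = (A**2 + ((1/2)*4*(6 - 1/4))*A) + 39 = (A**2 + ((1/2)*4*(23/4))*A) + 39 = (A**2 + 23*A/2) + 39 = 39 + A**2 + 23*A/2)
E(152)/(-28352) = (39 + 152**2 + (23/2)*152)/(-28352) = (39 + 23104 + 1748)*(-1/28352) = 24891*(-1/28352) = -24891/28352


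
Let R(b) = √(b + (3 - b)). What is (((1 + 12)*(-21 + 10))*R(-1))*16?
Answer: -2288*√3 ≈ -3962.9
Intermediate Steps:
R(b) = √3
(((1 + 12)*(-21 + 10))*R(-1))*16 = (((1 + 12)*(-21 + 10))*√3)*16 = ((13*(-11))*√3)*16 = -143*√3*16 = -2288*√3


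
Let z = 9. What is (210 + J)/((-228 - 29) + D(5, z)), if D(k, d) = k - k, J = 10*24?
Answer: -450/257 ≈ -1.7510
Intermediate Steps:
J = 240
D(k, d) = 0
(210 + J)/((-228 - 29) + D(5, z)) = (210 + 240)/((-228 - 29) + 0) = 450/(-257 + 0) = 450/(-257) = 450*(-1/257) = -450/257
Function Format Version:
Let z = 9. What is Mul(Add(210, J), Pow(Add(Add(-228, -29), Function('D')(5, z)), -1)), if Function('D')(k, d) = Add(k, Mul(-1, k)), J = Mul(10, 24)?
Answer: Rational(-450, 257) ≈ -1.7510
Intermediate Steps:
J = 240
Function('D')(k, d) = 0
Mul(Add(210, J), Pow(Add(Add(-228, -29), Function('D')(5, z)), -1)) = Mul(Add(210, 240), Pow(Add(Add(-228, -29), 0), -1)) = Mul(450, Pow(Add(-257, 0), -1)) = Mul(450, Pow(-257, -1)) = Mul(450, Rational(-1, 257)) = Rational(-450, 257)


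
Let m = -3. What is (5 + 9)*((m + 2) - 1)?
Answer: -28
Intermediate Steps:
(5 + 9)*((m + 2) - 1) = (5 + 9)*((-3 + 2) - 1) = 14*(-1 - 1) = 14*(-2) = -28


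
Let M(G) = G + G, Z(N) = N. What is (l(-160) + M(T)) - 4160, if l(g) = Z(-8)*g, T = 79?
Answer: -2722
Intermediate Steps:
M(G) = 2*G
l(g) = -8*g
(l(-160) + M(T)) - 4160 = (-8*(-160) + 2*79) - 4160 = (1280 + 158) - 4160 = 1438 - 4160 = -2722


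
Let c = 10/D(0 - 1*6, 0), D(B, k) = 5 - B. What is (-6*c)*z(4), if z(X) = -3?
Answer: 180/11 ≈ 16.364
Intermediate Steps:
c = 10/11 (c = 10/(5 - (0 - 1*6)) = 10/(5 - (0 - 6)) = 10/(5 - 1*(-6)) = 10/(5 + 6) = 10/11 ≈ 0.90909)
(-6*c)*z(4) = -6*10/11*(-3) = -60/11*(-3) = 180/11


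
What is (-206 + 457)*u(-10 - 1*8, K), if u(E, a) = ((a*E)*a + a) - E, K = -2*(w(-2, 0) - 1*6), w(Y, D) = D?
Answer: -643062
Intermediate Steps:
K = 12 (K = -2*(0 - 1*6) = -2*(0 - 6) = -2*(-6) = 12)
u(E, a) = a - E + E*a² (u(E, a) = ((E*a)*a + a) - E = (E*a² + a) - E = (a + E*a²) - E = a - E + E*a²)
(-206 + 457)*u(-10 - 1*8, K) = (-206 + 457)*(12 - (-10 - 1*8) + (-10 - 1*8)*12²) = 251*(12 - (-10 - 8) + (-10 - 8)*144) = 251*(12 - 1*(-18) - 18*144) = 251*(12 + 18 - 2592) = 251*(-2562) = -643062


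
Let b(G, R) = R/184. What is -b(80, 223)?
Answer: -223/184 ≈ -1.2120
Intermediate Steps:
b(G, R) = R/184 (b(G, R) = R*(1/184) = R/184)
-b(80, 223) = -223/184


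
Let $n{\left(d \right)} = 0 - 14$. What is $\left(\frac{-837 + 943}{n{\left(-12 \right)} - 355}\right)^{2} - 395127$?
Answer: $- \frac{53800876211}{136161} \approx -3.9513 \cdot 10^{5}$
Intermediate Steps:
$n{\left(d \right)} = -14$ ($n{\left(d \right)} = 0 - 14 = -14$)
$\left(\frac{-837 + 943}{n{\left(-12 \right)} - 355}\right)^{2} - 395127 = \left(\frac{-837 + 943}{-14 - 355}\right)^{2} - 395127 = \left(\frac{106}{-369}\right)^{2} - 395127 = \left(106 \left(- \frac{1}{369}\right)\right)^{2} - 395127 = \left(- \frac{106}{369}\right)^{2} - 395127 = \frac{11236}{136161} - 395127 = - \frac{53800876211}{136161}$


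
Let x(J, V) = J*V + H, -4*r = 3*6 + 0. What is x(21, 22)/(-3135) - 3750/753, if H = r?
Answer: -537811/104918 ≈ -5.1260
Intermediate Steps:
r = -9/2 (r = -(3*6 + 0)/4 = -(18 + 0)/4 = -¼*18 = -9/2 ≈ -4.5000)
H = -9/2 ≈ -4.5000
x(J, V) = -9/2 + J*V (x(J, V) = J*V - 9/2 = -9/2 + J*V)
x(21, 22)/(-3135) - 3750/753 = (-9/2 + 21*22)/(-3135) - 3750/753 = (-9/2 + 462)*(-1/3135) - 3750*1/753 = (915/2)*(-1/3135) - 1250/251 = -61/418 - 1250/251 = -537811/104918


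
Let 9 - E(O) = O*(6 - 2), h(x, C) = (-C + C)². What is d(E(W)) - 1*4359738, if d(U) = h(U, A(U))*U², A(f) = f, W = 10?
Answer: -4359738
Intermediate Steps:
h(x, C) = 0 (h(x, C) = 0² = 0)
E(O) = 9 - 4*O (E(O) = 9 - O*(6 - 2) = 9 - O*4 = 9 - 4*O)
d(U) = 0 (d(U) = 0*U² = 0)
d(E(W)) - 1*4359738 = 0 - 1*4359738 = 0 - 4359738 = -4359738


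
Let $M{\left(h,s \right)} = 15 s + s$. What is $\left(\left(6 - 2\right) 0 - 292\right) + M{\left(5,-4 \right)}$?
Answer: $-356$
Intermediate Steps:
$M{\left(h,s \right)} = 16 s$
$\left(\left(6 - 2\right) 0 - 292\right) + M{\left(5,-4 \right)} = \left(\left(6 - 2\right) 0 - 292\right) + 16 \left(-4\right) = \left(4 \cdot 0 - 292\right) - 64 = \left(0 - 292\right) - 64 = -292 - 64 = -356$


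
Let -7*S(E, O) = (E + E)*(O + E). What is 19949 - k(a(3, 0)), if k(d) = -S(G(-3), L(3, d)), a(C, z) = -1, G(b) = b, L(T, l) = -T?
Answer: 139607/7 ≈ 19944.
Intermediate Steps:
S(E, O) = -2*E*(E + O)/7 (S(E, O) = -(E + E)*(O + E)/7 = -2*E*(E + O)/7)
k(d) = 36/7 (k(d) = -(-2)*(-3)*(-3 - 1*3)/7 = -(-2)*(-3)*(-3 - 3)/7 = -(-2)*(-3)*(-6)/7 = -1*(-36/7) = 36/7)
19949 - k(a(3, 0)) = 19949 - 1*36/7 = 19949 - 36/7 = 139607/7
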